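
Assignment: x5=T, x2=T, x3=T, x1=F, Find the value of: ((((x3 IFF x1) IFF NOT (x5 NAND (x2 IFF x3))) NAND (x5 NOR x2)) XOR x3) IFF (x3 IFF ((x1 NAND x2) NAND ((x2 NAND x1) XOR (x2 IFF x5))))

x3 IFF x1 = T IFF F = F
x2 IFF x3 = T IFF T = T
x5 NAND (x2 IFF x3) = T NAND T = F
NOT (x5 NAND (x2 IFF x3)) = NOT F = T
(x3 IFF x1) IFF NOT (x5 NAND (x2 IFF x3)) = F IFF T = F
x5 NOR x2 = T NOR T = F
((x3 IFF x1) IFF NOT (x5 NAND (x2 IFF x3))) NAND (x5 NOR x2) = F NAND F = T
(((x3 IFF x1) IFF NOT (x5 NAND (x2 IFF x3))) NAND (x5 NOR x2)) XOR x3 = T XOR T = F
x1 NAND x2 = F NAND T = T
x2 NAND x1 = T NAND F = T
x2 IFF x5 = T IFF T = T
(x2 NAND x1) XOR (x2 IFF x5) = T XOR T = F
(x1 NAND x2) NAND ((x2 NAND x1) XOR (x2 IFF x5)) = T NAND F = T
x3 IFF ((x1 NAND x2) NAND ((x2 NAND x1) XOR (x2 IFF x5))) = T IFF T = T
((((x3 IFF x1) IFF NOT (x5 NAND (x2 IFF x3))) NAND (x5 NOR x2)) XOR x3) IFF (x3 IFF ((x1 NAND x2) NAND ((x2 NAND x1) XOR (x2 IFF x5)))) = F IFF T = F

F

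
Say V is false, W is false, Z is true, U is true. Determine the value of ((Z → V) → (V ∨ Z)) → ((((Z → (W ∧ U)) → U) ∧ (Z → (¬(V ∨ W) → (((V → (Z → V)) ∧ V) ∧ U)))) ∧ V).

F

Z → V = T → F = F
V ∨ Z = F ∨ T = T
(Z → V) → (V ∨ Z) = F → T = T
W ∧ U = F ∧ T = F
Z → (W ∧ U) = T → F = F
(Z → (W ∧ U)) → U = F → T = T
V ∨ W = F ∨ F = F
¬(V ∨ W) = ¬F = T
Z → V = T → F = F
V → (Z → V) = F → F = T
(V → (Z → V)) ∧ V = T ∧ F = F
((V → (Z → V)) ∧ V) ∧ U = F ∧ T = F
¬(V ∨ W) → (((V → (Z → V)) ∧ V) ∧ U) = T → F = F
Z → (¬(V ∨ W) → (((V → (Z → V)) ∧ V) ∧ U)) = T → F = F
((Z → (W ∧ U)) → U) ∧ (Z → (¬(V ∨ W) → (((V → (Z → V)) ∧ V) ∧ U))) = T ∧ F = F
(((Z → (W ∧ U)) → U) ∧ (Z → (¬(V ∨ W) → (((V → (Z → V)) ∧ V) ∧ U)))) ∧ V = F ∧ F = F
((Z → V) → (V ∨ Z)) → ((((Z → (W ∧ U)) → U) ∧ (Z → (¬(V ∨ W) → (((V → (Z → V)) ∧ V) ∧ U)))) ∧ V) = T → F = F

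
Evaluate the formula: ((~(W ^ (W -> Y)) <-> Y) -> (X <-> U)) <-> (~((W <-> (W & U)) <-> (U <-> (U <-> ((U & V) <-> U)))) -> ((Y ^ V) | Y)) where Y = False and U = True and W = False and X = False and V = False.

True

W -> Y = False -> False = True
W ^ (W -> Y) = False ^ True = True
~(W ^ (W -> Y)) = ~True = False
~(W ^ (W -> Y)) <-> Y = False <-> False = True
X <-> U = False <-> True = False
(~(W ^ (W -> Y)) <-> Y) -> (X <-> U) = True -> False = False
W & U = False & True = False
W <-> (W & U) = False <-> False = True
U & V = True & False = False
(U & V) <-> U = False <-> True = False
U <-> ((U & V) <-> U) = True <-> False = False
U <-> (U <-> ((U & V) <-> U)) = True <-> False = False
(W <-> (W & U)) <-> (U <-> (U <-> ((U & V) <-> U))) = True <-> False = False
~((W <-> (W & U)) <-> (U <-> (U <-> ((U & V) <-> U)))) = ~False = True
Y ^ V = False ^ False = False
(Y ^ V) | Y = False | False = False
~((W <-> (W & U)) <-> (U <-> (U <-> ((U & V) <-> U)))) -> ((Y ^ V) | Y) = True -> False = False
((~(W ^ (W -> Y)) <-> Y) -> (X <-> U)) <-> (~((W <-> (W & U)) <-> (U <-> (U <-> ((U & V) <-> U)))) -> ((Y ^ V) | Y)) = False <-> False = True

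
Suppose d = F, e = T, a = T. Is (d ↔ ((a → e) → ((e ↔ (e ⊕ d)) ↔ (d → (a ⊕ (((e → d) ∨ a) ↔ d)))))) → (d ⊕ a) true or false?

Substituting d=F, e=T, a=T:
a → e = T → T = T
e ⊕ d = T ⊕ F = T
e ↔ (e ⊕ d) = T ↔ T = T
e → d = T → F = F
(e → d) ∨ a = F ∨ T = T
((e → d) ∨ a) ↔ d = T ↔ F = F
a ⊕ (((e → d) ∨ a) ↔ d) = T ⊕ F = T
d → (a ⊕ (((e → d) ∨ a) ↔ d)) = F → T = T
(e ↔ (e ⊕ d)) ↔ (d → (a ⊕ (((e → d) ∨ a) ↔ d))) = T ↔ T = T
(a → e) → ((e ↔ (e ⊕ d)) ↔ (d → (a ⊕ (((e → d) ∨ a) ↔ d)))) = T → T = T
d ↔ ((a → e) → ((e ↔ (e ⊕ d)) ↔ (d → (a ⊕ (((e → d) ∨ a) ↔ d))))) = F ↔ T = F
d ⊕ a = F ⊕ T = T
(d ↔ ((a → e) → ((e ↔ (e ⊕ d)) ↔ (d → (a ⊕ (((e → d) ∨ a) ↔ d)))))) → (d ⊕ a) = F → T = T

T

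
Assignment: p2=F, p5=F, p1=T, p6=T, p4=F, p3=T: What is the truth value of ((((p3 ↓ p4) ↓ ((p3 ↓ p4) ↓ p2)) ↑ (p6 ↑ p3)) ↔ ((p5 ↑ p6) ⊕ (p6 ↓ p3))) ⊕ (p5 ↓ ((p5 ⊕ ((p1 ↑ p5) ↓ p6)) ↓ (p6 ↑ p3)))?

p3 ↓ p4 = T ↓ F = F
p3 ↓ p4 = T ↓ F = F
(p3 ↓ p4) ↓ p2 = F ↓ F = T
(p3 ↓ p4) ↓ ((p3 ↓ p4) ↓ p2) = F ↓ T = F
p6 ↑ p3 = T ↑ T = F
((p3 ↓ p4) ↓ ((p3 ↓ p4) ↓ p2)) ↑ (p6 ↑ p3) = F ↑ F = T
p5 ↑ p6 = F ↑ T = T
p6 ↓ p3 = T ↓ T = F
(p5 ↑ p6) ⊕ (p6 ↓ p3) = T ⊕ F = T
(((p3 ↓ p4) ↓ ((p3 ↓ p4) ↓ p2)) ↑ (p6 ↑ p3)) ↔ ((p5 ↑ p6) ⊕ (p6 ↓ p3)) = T ↔ T = T
p1 ↑ p5 = T ↑ F = T
(p1 ↑ p5) ↓ p6 = T ↓ T = F
p5 ⊕ ((p1 ↑ p5) ↓ p6) = F ⊕ F = F
p6 ↑ p3 = T ↑ T = F
(p5 ⊕ ((p1 ↑ p5) ↓ p6)) ↓ (p6 ↑ p3) = F ↓ F = T
p5 ↓ ((p5 ⊕ ((p1 ↑ p5) ↓ p6)) ↓ (p6 ↑ p3)) = F ↓ T = F
((((p3 ↓ p4) ↓ ((p3 ↓ p4) ↓ p2)) ↑ (p6 ↑ p3)) ↔ ((p5 ↑ p6) ⊕ (p6 ↓ p3))) ⊕ (p5 ↓ ((p5 ⊕ ((p1 ↑ p5) ↓ p6)) ↓ (p6 ↑ p3))) = T ⊕ F = T

T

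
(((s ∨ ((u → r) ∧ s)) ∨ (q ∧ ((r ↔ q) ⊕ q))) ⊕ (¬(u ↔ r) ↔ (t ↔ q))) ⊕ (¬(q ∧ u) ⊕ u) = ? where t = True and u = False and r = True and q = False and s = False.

True

Substituting t=True, u=False, r=True, q=False, s=False:
u → r = False → True = True
(u → r) ∧ s = True ∧ False = False
s ∨ ((u → r) ∧ s) = False ∨ False = False
r ↔ q = True ↔ False = False
(r ↔ q) ⊕ q = False ⊕ False = False
q ∧ ((r ↔ q) ⊕ q) = False ∧ False = False
(s ∨ ((u → r) ∧ s)) ∨ (q ∧ ((r ↔ q) ⊕ q)) = False ∨ False = False
u ↔ r = False ↔ True = False
¬(u ↔ r) = ¬False = True
t ↔ q = True ↔ False = False
¬(u ↔ r) ↔ (t ↔ q) = True ↔ False = False
((s ∨ ((u → r) ∧ s)) ∨ (q ∧ ((r ↔ q) ⊕ q))) ⊕ (¬(u ↔ r) ↔ (t ↔ q)) = False ⊕ False = False
q ∧ u = False ∧ False = False
¬(q ∧ u) = ¬False = True
¬(q ∧ u) ⊕ u = True ⊕ False = True
(((s ∨ ((u → r) ∧ s)) ∨ (q ∧ ((r ↔ q) ⊕ q))) ⊕ (¬(u ↔ r) ↔ (t ↔ q))) ⊕ (¬(q ∧ u) ⊕ u) = False ⊕ True = True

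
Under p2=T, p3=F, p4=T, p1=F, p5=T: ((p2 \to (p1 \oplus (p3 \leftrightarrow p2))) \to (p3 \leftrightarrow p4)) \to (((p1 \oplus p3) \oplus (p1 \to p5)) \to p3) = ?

F

Substituting p2=T, p3=F, p4=T, p1=F, p5=T:
p3 \leftrightarrow p2 = F \leftrightarrow T = F
p1 \oplus (p3 \leftrightarrow p2) = F \oplus F = F
p2 \to (p1 \oplus (p3 \leftrightarrow p2)) = T \to F = F
p3 \leftrightarrow p4 = F \leftrightarrow T = F
(p2 \to (p1 \oplus (p3 \leftrightarrow p2))) \to (p3 \leftrightarrow p4) = F \to F = T
p1 \oplus p3 = F \oplus F = F
p1 \to p5 = F \to T = T
(p1 \oplus p3) \oplus (p1 \to p5) = F \oplus T = T
((p1 \oplus p3) \oplus (p1 \to p5)) \to p3 = T \to F = F
((p2 \to (p1 \oplus (p3 \leftrightarrow p2))) \to (p3 \leftrightarrow p4)) \to (((p1 \oplus p3) \oplus (p1 \to p5)) \to p3) = T \to F = F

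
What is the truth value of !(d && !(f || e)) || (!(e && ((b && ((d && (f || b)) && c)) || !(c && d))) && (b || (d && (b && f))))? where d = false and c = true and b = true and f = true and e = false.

true

f || e = true || false = true
!(f || e) = !true = false
d && !(f || e) = false && false = false
!(d && !(f || e)) = !false = true
f || b = true || true = true
d && (f || b) = false && true = false
(d && (f || b)) && c = false && true = false
b && ((d && (f || b)) && c) = true && false = false
c && d = true && false = false
!(c && d) = !false = true
(b && ((d && (f || b)) && c)) || !(c && d) = false || true = true
e && ((b && ((d && (f || b)) && c)) || !(c && d)) = false && true = false
!(e && ((b && ((d && (f || b)) && c)) || !(c && d))) = !false = true
b && f = true && true = true
d && (b && f) = false && true = false
b || (d && (b && f)) = true || false = true
!(e && ((b && ((d && (f || b)) && c)) || !(c && d))) && (b || (d && (b && f))) = true && true = true
!(d && !(f || e)) || (!(e && ((b && ((d && (f || b)) && c)) || !(c && d))) && (b || (d && (b && f)))) = true || true = true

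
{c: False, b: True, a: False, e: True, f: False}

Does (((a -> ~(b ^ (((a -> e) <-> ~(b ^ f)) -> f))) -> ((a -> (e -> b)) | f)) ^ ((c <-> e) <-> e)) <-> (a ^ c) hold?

a -> e = False -> True = True
b ^ f = True ^ False = True
~(b ^ f) = ~True = False
(a -> e) <-> ~(b ^ f) = True <-> False = False
((a -> e) <-> ~(b ^ f)) -> f = False -> False = True
b ^ (((a -> e) <-> ~(b ^ f)) -> f) = True ^ True = False
~(b ^ (((a -> e) <-> ~(b ^ f)) -> f)) = ~False = True
a -> ~(b ^ (((a -> e) <-> ~(b ^ f)) -> f)) = False -> True = True
e -> b = True -> True = True
a -> (e -> b) = False -> True = True
(a -> (e -> b)) | f = True | False = True
(a -> ~(b ^ (((a -> e) <-> ~(b ^ f)) -> f))) -> ((a -> (e -> b)) | f) = True -> True = True
c <-> e = False <-> True = False
(c <-> e) <-> e = False <-> True = False
((a -> ~(b ^ (((a -> e) <-> ~(b ^ f)) -> f))) -> ((a -> (e -> b)) | f)) ^ ((c <-> e) <-> e) = True ^ False = True
a ^ c = False ^ False = False
(((a -> ~(b ^ (((a -> e) <-> ~(b ^ f)) -> f))) -> ((a -> (e -> b)) | f)) ^ ((c <-> e) <-> e)) <-> (a ^ c) = True <-> False = False

False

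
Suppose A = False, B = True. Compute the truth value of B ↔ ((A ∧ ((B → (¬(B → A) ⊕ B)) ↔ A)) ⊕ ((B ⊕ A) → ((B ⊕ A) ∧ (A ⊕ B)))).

True

Substituting A=False, B=True:
B → A = True → False = False
¬(B → A) = ¬False = True
¬(B → A) ⊕ B = True ⊕ True = False
B → (¬(B → A) ⊕ B) = True → False = False
(B → (¬(B → A) ⊕ B)) ↔ A = False ↔ False = True
A ∧ ((B → (¬(B → A) ⊕ B)) ↔ A) = False ∧ True = False
B ⊕ A = True ⊕ False = True
B ⊕ A = True ⊕ False = True
A ⊕ B = False ⊕ True = True
(B ⊕ A) ∧ (A ⊕ B) = True ∧ True = True
(B ⊕ A) → ((B ⊕ A) ∧ (A ⊕ B)) = True → True = True
(A ∧ ((B → (¬(B → A) ⊕ B)) ↔ A)) ⊕ ((B ⊕ A) → ((B ⊕ A) ∧ (A ⊕ B))) = False ⊕ True = True
B ↔ ((A ∧ ((B → (¬(B → A) ⊕ B)) ↔ A)) ⊕ ((B ⊕ A) → ((B ⊕ A) ∧ (A ⊕ B)))) = True ↔ True = True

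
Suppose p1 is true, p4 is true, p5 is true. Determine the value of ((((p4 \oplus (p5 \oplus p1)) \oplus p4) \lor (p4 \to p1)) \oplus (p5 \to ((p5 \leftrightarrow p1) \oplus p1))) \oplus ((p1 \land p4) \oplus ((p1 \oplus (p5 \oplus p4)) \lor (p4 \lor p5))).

p5 \oplus p1 = T \oplus T = F
p4 \oplus (p5 \oplus p1) = T \oplus F = T
(p4 \oplus (p5 \oplus p1)) \oplus p4 = T \oplus T = F
p4 \to p1 = T \to T = T
((p4 \oplus (p5 \oplus p1)) \oplus p4) \lor (p4 \to p1) = F \lor T = T
p5 \leftrightarrow p1 = T \leftrightarrow T = T
(p5 \leftrightarrow p1) \oplus p1 = T \oplus T = F
p5 \to ((p5 \leftrightarrow p1) \oplus p1) = T \to F = F
(((p4 \oplus (p5 \oplus p1)) \oplus p4) \lor (p4 \to p1)) \oplus (p5 \to ((p5 \leftrightarrow p1) \oplus p1)) = T \oplus F = T
p1 \land p4 = T \land T = T
p5 \oplus p4 = T \oplus T = F
p1 \oplus (p5 \oplus p4) = T \oplus F = T
p4 \lor p5 = T \lor T = T
(p1 \oplus (p5 \oplus p4)) \lor (p4 \lor p5) = T \lor T = T
(p1 \land p4) \oplus ((p1 \oplus (p5 \oplus p4)) \lor (p4 \lor p5)) = T \oplus T = F
((((p4 \oplus (p5 \oplus p1)) \oplus p4) \lor (p4 \to p1)) \oplus (p5 \to ((p5 \leftrightarrow p1) \oplus p1))) \oplus ((p1 \land p4) \oplus ((p1 \oplus (p5 \oplus p4)) \lor (p4 \lor p5))) = T \oplus F = T

T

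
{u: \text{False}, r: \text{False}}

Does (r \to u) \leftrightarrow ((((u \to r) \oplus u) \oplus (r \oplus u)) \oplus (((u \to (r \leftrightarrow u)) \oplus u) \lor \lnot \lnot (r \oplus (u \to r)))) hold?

\text{False}

r \to u = \text{False} \to \text{False} = \text{True}
u \to r = \text{False} \to \text{False} = \text{True}
(u \to r) \oplus u = \text{True} \oplus \text{False} = \text{True}
r \oplus u = \text{False} \oplus \text{False} = \text{False}
((u \to r) \oplus u) \oplus (r \oplus u) = \text{True} \oplus \text{False} = \text{True}
r \leftrightarrow u = \text{False} \leftrightarrow \text{False} = \text{True}
u \to (r \leftrightarrow u) = \text{False} \to \text{True} = \text{True}
(u \to (r \leftrightarrow u)) \oplus u = \text{True} \oplus \text{False} = \text{True}
u \to r = \text{False} \to \text{False} = \text{True}
r \oplus (u \to r) = \text{False} \oplus \text{True} = \text{True}
\lnot (r \oplus (u \to r)) = \lnot \text{True} = \text{False}
\lnot \lnot (r \oplus (u \to r)) = \lnot \text{False} = \text{True}
((u \to (r \leftrightarrow u)) \oplus u) \lor \lnot \lnot (r \oplus (u \to r)) = \text{True} \lor \text{True} = \text{True}
(((u \to r) \oplus u) \oplus (r \oplus u)) \oplus (((u \to (r \leftrightarrow u)) \oplus u) \lor \lnot \lnot (r \oplus (u \to r))) = \text{True} \oplus \text{True} = \text{False}
(r \to u) \leftrightarrow ((((u \to r) \oplus u) \oplus (r \oplus u)) \oplus (((u \to (r \leftrightarrow u)) \oplus u) \lor \lnot \lnot (r \oplus (u \to r)))) = \text{True} \leftrightarrow \text{False} = \text{False}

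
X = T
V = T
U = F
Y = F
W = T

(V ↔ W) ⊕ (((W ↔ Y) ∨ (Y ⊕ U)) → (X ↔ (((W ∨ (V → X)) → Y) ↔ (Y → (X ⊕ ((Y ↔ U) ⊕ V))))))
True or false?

V ↔ W = T ↔ T = T
W ↔ Y = T ↔ F = F
Y ⊕ U = F ⊕ F = F
(W ↔ Y) ∨ (Y ⊕ U) = F ∨ F = F
V → X = T → T = T
W ∨ (V → X) = T ∨ T = T
(W ∨ (V → X)) → Y = T → F = F
Y ↔ U = F ↔ F = T
(Y ↔ U) ⊕ V = T ⊕ T = F
X ⊕ ((Y ↔ U) ⊕ V) = T ⊕ F = T
Y → (X ⊕ ((Y ↔ U) ⊕ V)) = F → T = T
((W ∨ (V → X)) → Y) ↔ (Y → (X ⊕ ((Y ↔ U) ⊕ V))) = F ↔ T = F
X ↔ (((W ∨ (V → X)) → Y) ↔ (Y → (X ⊕ ((Y ↔ U) ⊕ V)))) = T ↔ F = F
((W ↔ Y) ∨ (Y ⊕ U)) → (X ↔ (((W ∨ (V → X)) → Y) ↔ (Y → (X ⊕ ((Y ↔ U) ⊕ V))))) = F → F = T
(V ↔ W) ⊕ (((W ↔ Y) ∨ (Y ⊕ U)) → (X ↔ (((W ∨ (V → X)) → Y) ↔ (Y → (X ⊕ ((Y ↔ U) ⊕ V)))))) = T ⊕ T = F

F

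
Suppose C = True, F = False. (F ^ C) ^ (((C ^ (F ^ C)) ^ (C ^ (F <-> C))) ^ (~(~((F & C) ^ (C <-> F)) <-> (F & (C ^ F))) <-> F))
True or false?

F ^ C = False ^ True = True
F ^ C = False ^ True = True
C ^ (F ^ C) = True ^ True = False
F <-> C = False <-> True = False
C ^ (F <-> C) = True ^ False = True
(C ^ (F ^ C)) ^ (C ^ (F <-> C)) = False ^ True = True
F & C = False & True = False
C <-> F = True <-> False = False
(F & C) ^ (C <-> F) = False ^ False = False
~((F & C) ^ (C <-> F)) = ~False = True
C ^ F = True ^ False = True
F & (C ^ F) = False & True = False
~((F & C) ^ (C <-> F)) <-> (F & (C ^ F)) = True <-> False = False
~(~((F & C) ^ (C <-> F)) <-> (F & (C ^ F))) = ~False = True
~(~((F & C) ^ (C <-> F)) <-> (F & (C ^ F))) <-> F = True <-> False = False
((C ^ (F ^ C)) ^ (C ^ (F <-> C))) ^ (~(~((F & C) ^ (C <-> F)) <-> (F & (C ^ F))) <-> F) = True ^ False = True
(F ^ C) ^ (((C ^ (F ^ C)) ^ (C ^ (F <-> C))) ^ (~(~((F & C) ^ (C <-> F)) <-> (F & (C ^ F))) <-> F)) = True ^ True = False

False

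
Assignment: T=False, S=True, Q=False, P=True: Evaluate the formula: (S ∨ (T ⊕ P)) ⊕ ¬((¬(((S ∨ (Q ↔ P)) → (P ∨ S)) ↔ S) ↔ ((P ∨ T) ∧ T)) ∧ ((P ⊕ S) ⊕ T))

False

T ⊕ P = False ⊕ True = True
S ∨ (T ⊕ P) = True ∨ True = True
Q ↔ P = False ↔ True = False
S ∨ (Q ↔ P) = True ∨ False = True
P ∨ S = True ∨ True = True
(S ∨ (Q ↔ P)) → (P ∨ S) = True → True = True
((S ∨ (Q ↔ P)) → (P ∨ S)) ↔ S = True ↔ True = True
¬(((S ∨ (Q ↔ P)) → (P ∨ S)) ↔ S) = ¬True = False
P ∨ T = True ∨ False = True
(P ∨ T) ∧ T = True ∧ False = False
¬(((S ∨ (Q ↔ P)) → (P ∨ S)) ↔ S) ↔ ((P ∨ T) ∧ T) = False ↔ False = True
P ⊕ S = True ⊕ True = False
(P ⊕ S) ⊕ T = False ⊕ False = False
(¬(((S ∨ (Q ↔ P)) → (P ∨ S)) ↔ S) ↔ ((P ∨ T) ∧ T)) ∧ ((P ⊕ S) ⊕ T) = True ∧ False = False
¬((¬(((S ∨ (Q ↔ P)) → (P ∨ S)) ↔ S) ↔ ((P ∨ T) ∧ T)) ∧ ((P ⊕ S) ⊕ T)) = ¬False = True
(S ∨ (T ⊕ P)) ⊕ ¬((¬(((S ∨ (Q ↔ P)) → (P ∨ S)) ↔ S) ↔ ((P ∨ T) ∧ T)) ∧ ((P ⊕ S) ⊕ T)) = True ⊕ True = False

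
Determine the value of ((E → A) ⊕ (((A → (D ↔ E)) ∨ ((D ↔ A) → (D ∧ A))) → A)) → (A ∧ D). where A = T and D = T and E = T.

T

E → A = T → T = T
D ↔ E = T ↔ T = T
A → (D ↔ E) = T → T = T
D ↔ A = T ↔ T = T
D ∧ A = T ∧ T = T
(D ↔ A) → (D ∧ A) = T → T = T
(A → (D ↔ E)) ∨ ((D ↔ A) → (D ∧ A)) = T ∨ T = T
((A → (D ↔ E)) ∨ ((D ↔ A) → (D ∧ A))) → A = T → T = T
(E → A) ⊕ (((A → (D ↔ E)) ∨ ((D ↔ A) → (D ∧ A))) → A) = T ⊕ T = F
A ∧ D = T ∧ T = T
((E → A) ⊕ (((A → (D ↔ E)) ∨ ((D ↔ A) → (D ∧ A))) → A)) → (A ∧ D) = F → T = T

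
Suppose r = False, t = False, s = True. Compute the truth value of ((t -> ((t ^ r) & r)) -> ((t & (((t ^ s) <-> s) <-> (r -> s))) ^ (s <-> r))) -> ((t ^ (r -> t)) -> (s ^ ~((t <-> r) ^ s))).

True

t ^ r = False ^ False = False
(t ^ r) & r = False & False = False
t -> ((t ^ r) & r) = False -> False = True
t ^ s = False ^ True = True
(t ^ s) <-> s = True <-> True = True
r -> s = False -> True = True
((t ^ s) <-> s) <-> (r -> s) = True <-> True = True
t & (((t ^ s) <-> s) <-> (r -> s)) = False & True = False
s <-> r = True <-> False = False
(t & (((t ^ s) <-> s) <-> (r -> s))) ^ (s <-> r) = False ^ False = False
(t -> ((t ^ r) & r)) -> ((t & (((t ^ s) <-> s) <-> (r -> s))) ^ (s <-> r)) = True -> False = False
r -> t = False -> False = True
t ^ (r -> t) = False ^ True = True
t <-> r = False <-> False = True
(t <-> r) ^ s = True ^ True = False
~((t <-> r) ^ s) = ~False = True
s ^ ~((t <-> r) ^ s) = True ^ True = False
(t ^ (r -> t)) -> (s ^ ~((t <-> r) ^ s)) = True -> False = False
((t -> ((t ^ r) & r)) -> ((t & (((t ^ s) <-> s) <-> (r -> s))) ^ (s <-> r))) -> ((t ^ (r -> t)) -> (s ^ ~((t <-> r) ^ s))) = False -> False = True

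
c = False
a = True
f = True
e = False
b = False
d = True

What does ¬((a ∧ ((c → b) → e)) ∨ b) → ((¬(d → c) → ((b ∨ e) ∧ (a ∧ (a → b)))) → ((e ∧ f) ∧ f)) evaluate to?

True

c → b = False → False = True
(c → b) → e = True → False = False
a ∧ ((c → b) → e) = True ∧ False = False
(a ∧ ((c → b) → e)) ∨ b = False ∨ False = False
¬((a ∧ ((c → b) → e)) ∨ b) = ¬False = True
d → c = True → False = False
¬(d → c) = ¬False = True
b ∨ e = False ∨ False = False
a → b = True → False = False
a ∧ (a → b) = True ∧ False = False
(b ∨ e) ∧ (a ∧ (a → b)) = False ∧ False = False
¬(d → c) → ((b ∨ e) ∧ (a ∧ (a → b))) = True → False = False
e ∧ f = False ∧ True = False
(e ∧ f) ∧ f = False ∧ True = False
(¬(d → c) → ((b ∨ e) ∧ (a ∧ (a → b)))) → ((e ∧ f) ∧ f) = False → False = True
¬((a ∧ ((c → b) → e)) ∨ b) → ((¬(d → c) → ((b ∨ e) ∧ (a ∧ (a → b)))) → ((e ∧ f) ∧ f)) = True → True = True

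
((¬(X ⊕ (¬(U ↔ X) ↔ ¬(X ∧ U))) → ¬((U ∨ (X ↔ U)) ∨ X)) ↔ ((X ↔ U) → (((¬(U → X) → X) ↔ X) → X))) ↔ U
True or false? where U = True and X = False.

True

U ↔ X = True ↔ False = False
¬(U ↔ X) = ¬False = True
X ∧ U = False ∧ True = False
¬(X ∧ U) = ¬False = True
¬(U ↔ X) ↔ ¬(X ∧ U) = True ↔ True = True
X ⊕ (¬(U ↔ X) ↔ ¬(X ∧ U)) = False ⊕ True = True
¬(X ⊕ (¬(U ↔ X) ↔ ¬(X ∧ U))) = ¬True = False
X ↔ U = False ↔ True = False
U ∨ (X ↔ U) = True ∨ False = True
(U ∨ (X ↔ U)) ∨ X = True ∨ False = True
¬((U ∨ (X ↔ U)) ∨ X) = ¬True = False
¬(X ⊕ (¬(U ↔ X) ↔ ¬(X ∧ U))) → ¬((U ∨ (X ↔ U)) ∨ X) = False → False = True
X ↔ U = False ↔ True = False
U → X = True → False = False
¬(U → X) = ¬False = True
¬(U → X) → X = True → False = False
(¬(U → X) → X) ↔ X = False ↔ False = True
((¬(U → X) → X) ↔ X) → X = True → False = False
(X ↔ U) → (((¬(U → X) → X) ↔ X) → X) = False → False = True
(¬(X ⊕ (¬(U ↔ X) ↔ ¬(X ∧ U))) → ¬((U ∨ (X ↔ U)) ∨ X)) ↔ ((X ↔ U) → (((¬(U → X) → X) ↔ X) → X)) = True ↔ True = True
((¬(X ⊕ (¬(U ↔ X) ↔ ¬(X ∧ U))) → ¬((U ∨ (X ↔ U)) ∨ X)) ↔ ((X ↔ U) → (((¬(U → X) → X) ↔ X) → X))) ↔ U = True ↔ True = True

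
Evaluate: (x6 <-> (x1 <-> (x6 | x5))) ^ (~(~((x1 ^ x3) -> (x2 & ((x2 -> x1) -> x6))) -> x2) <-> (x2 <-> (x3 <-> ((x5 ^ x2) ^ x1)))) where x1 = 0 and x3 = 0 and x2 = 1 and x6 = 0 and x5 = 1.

x6 | x5 = 0 | 1 = 1
x1 <-> (x6 | x5) = 0 <-> 1 = 0
x6 <-> (x1 <-> (x6 | x5)) = 0 <-> 0 = 1
x1 ^ x3 = 0 ^ 0 = 0
x2 -> x1 = 1 -> 0 = 0
(x2 -> x1) -> x6 = 0 -> 0 = 1
x2 & ((x2 -> x1) -> x6) = 1 & 1 = 1
(x1 ^ x3) -> (x2 & ((x2 -> x1) -> x6)) = 0 -> 1 = 1
~((x1 ^ x3) -> (x2 & ((x2 -> x1) -> x6))) = ~1 = 0
~((x1 ^ x3) -> (x2 & ((x2 -> x1) -> x6))) -> x2 = 0 -> 1 = 1
~(~((x1 ^ x3) -> (x2 & ((x2 -> x1) -> x6))) -> x2) = ~1 = 0
x5 ^ x2 = 1 ^ 1 = 0
(x5 ^ x2) ^ x1 = 0 ^ 0 = 0
x3 <-> ((x5 ^ x2) ^ x1) = 0 <-> 0 = 1
x2 <-> (x3 <-> ((x5 ^ x2) ^ x1)) = 1 <-> 1 = 1
~(~((x1 ^ x3) -> (x2 & ((x2 -> x1) -> x6))) -> x2) <-> (x2 <-> (x3 <-> ((x5 ^ x2) ^ x1))) = 0 <-> 1 = 0
(x6 <-> (x1 <-> (x6 | x5))) ^ (~(~((x1 ^ x3) -> (x2 & ((x2 -> x1) -> x6))) -> x2) <-> (x2 <-> (x3 <-> ((x5 ^ x2) ^ x1)))) = 1 ^ 0 = 1

1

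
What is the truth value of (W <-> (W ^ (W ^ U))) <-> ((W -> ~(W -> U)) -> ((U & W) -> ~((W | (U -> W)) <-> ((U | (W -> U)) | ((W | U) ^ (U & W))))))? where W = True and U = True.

W ^ U = True ^ True = False
W ^ (W ^ U) = True ^ False = True
W <-> (W ^ (W ^ U)) = True <-> True = True
W -> U = True -> True = True
~(W -> U) = ~True = False
W -> ~(W -> U) = True -> False = False
U & W = True & True = True
U -> W = True -> True = True
W | (U -> W) = True | True = True
W -> U = True -> True = True
U | (W -> U) = True | True = True
W | U = True | True = True
U & W = True & True = True
(W | U) ^ (U & W) = True ^ True = False
(U | (W -> U)) | ((W | U) ^ (U & W)) = True | False = True
(W | (U -> W)) <-> ((U | (W -> U)) | ((W | U) ^ (U & W))) = True <-> True = True
~((W | (U -> W)) <-> ((U | (W -> U)) | ((W | U) ^ (U & W)))) = ~True = False
(U & W) -> ~((W | (U -> W)) <-> ((U | (W -> U)) | ((W | U) ^ (U & W)))) = True -> False = False
(W -> ~(W -> U)) -> ((U & W) -> ~((W | (U -> W)) <-> ((U | (W -> U)) | ((W | U) ^ (U & W))))) = False -> False = True
(W <-> (W ^ (W ^ U))) <-> ((W -> ~(W -> U)) -> ((U & W) -> ~((W | (U -> W)) <-> ((U | (W -> U)) | ((W | U) ^ (U & W)))))) = True <-> True = True

True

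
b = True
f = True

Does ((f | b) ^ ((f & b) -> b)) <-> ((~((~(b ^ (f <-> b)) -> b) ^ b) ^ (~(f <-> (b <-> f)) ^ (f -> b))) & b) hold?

True

f | b = True | True = True
f & b = True & True = True
(f & b) -> b = True -> True = True
(f | b) ^ ((f & b) -> b) = True ^ True = False
f <-> b = True <-> True = True
b ^ (f <-> b) = True ^ True = False
~(b ^ (f <-> b)) = ~False = True
~(b ^ (f <-> b)) -> b = True -> True = True
(~(b ^ (f <-> b)) -> b) ^ b = True ^ True = False
~((~(b ^ (f <-> b)) -> b) ^ b) = ~False = True
b <-> f = True <-> True = True
f <-> (b <-> f) = True <-> True = True
~(f <-> (b <-> f)) = ~True = False
f -> b = True -> True = True
~(f <-> (b <-> f)) ^ (f -> b) = False ^ True = True
~((~(b ^ (f <-> b)) -> b) ^ b) ^ (~(f <-> (b <-> f)) ^ (f -> b)) = True ^ True = False
(~((~(b ^ (f <-> b)) -> b) ^ b) ^ (~(f <-> (b <-> f)) ^ (f -> b))) & b = False & True = False
((f | b) ^ ((f & b) -> b)) <-> ((~((~(b ^ (f <-> b)) -> b) ^ b) ^ (~(f <-> (b <-> f)) ^ (f -> b))) & b) = False <-> False = True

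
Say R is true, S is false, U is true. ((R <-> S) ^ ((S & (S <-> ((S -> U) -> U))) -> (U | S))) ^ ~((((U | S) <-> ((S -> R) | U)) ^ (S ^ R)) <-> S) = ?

T

Substituting R=T, S=F, U=T:
R <-> S = T <-> F = F
S -> U = F -> T = T
(S -> U) -> U = T -> T = T
S <-> ((S -> U) -> U) = F <-> T = F
S & (S <-> ((S -> U) -> U)) = F & F = F
U | S = T | F = T
(S & (S <-> ((S -> U) -> U))) -> (U | S) = F -> T = T
(R <-> S) ^ ((S & (S <-> ((S -> U) -> U))) -> (U | S)) = F ^ T = T
U | S = T | F = T
S -> R = F -> T = T
(S -> R) | U = T | T = T
(U | S) <-> ((S -> R) | U) = T <-> T = T
S ^ R = F ^ T = T
((U | S) <-> ((S -> R) | U)) ^ (S ^ R) = T ^ T = F
(((U | S) <-> ((S -> R) | U)) ^ (S ^ R)) <-> S = F <-> F = T
~((((U | S) <-> ((S -> R) | U)) ^ (S ^ R)) <-> S) = ~T = F
((R <-> S) ^ ((S & (S <-> ((S -> U) -> U))) -> (U | S))) ^ ~((((U | S) <-> ((S -> R) | U)) ^ (S ^ R)) <-> S) = T ^ F = T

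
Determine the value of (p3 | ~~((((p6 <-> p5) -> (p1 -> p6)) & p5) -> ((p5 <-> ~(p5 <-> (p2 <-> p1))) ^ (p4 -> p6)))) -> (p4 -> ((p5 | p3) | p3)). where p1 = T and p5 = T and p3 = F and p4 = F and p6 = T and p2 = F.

T

p6 <-> p5 = T <-> T = T
p1 -> p6 = T -> T = T
(p6 <-> p5) -> (p1 -> p6) = T -> T = T
((p6 <-> p5) -> (p1 -> p6)) & p5 = T & T = T
p2 <-> p1 = F <-> T = F
p5 <-> (p2 <-> p1) = T <-> F = F
~(p5 <-> (p2 <-> p1)) = ~F = T
p5 <-> ~(p5 <-> (p2 <-> p1)) = T <-> T = T
p4 -> p6 = F -> T = T
(p5 <-> ~(p5 <-> (p2 <-> p1))) ^ (p4 -> p6) = T ^ T = F
(((p6 <-> p5) -> (p1 -> p6)) & p5) -> ((p5 <-> ~(p5 <-> (p2 <-> p1))) ^ (p4 -> p6)) = T -> F = F
~((((p6 <-> p5) -> (p1 -> p6)) & p5) -> ((p5 <-> ~(p5 <-> (p2 <-> p1))) ^ (p4 -> p6))) = ~F = T
~~((((p6 <-> p5) -> (p1 -> p6)) & p5) -> ((p5 <-> ~(p5 <-> (p2 <-> p1))) ^ (p4 -> p6))) = ~T = F
p3 | ~~((((p6 <-> p5) -> (p1 -> p6)) & p5) -> ((p5 <-> ~(p5 <-> (p2 <-> p1))) ^ (p4 -> p6))) = F | F = F
p5 | p3 = T | F = T
(p5 | p3) | p3 = T | F = T
p4 -> ((p5 | p3) | p3) = F -> T = T
(p3 | ~~((((p6 <-> p5) -> (p1 -> p6)) & p5) -> ((p5 <-> ~(p5 <-> (p2 <-> p1))) ^ (p4 -> p6)))) -> (p4 -> ((p5 | p3) | p3)) = F -> T = T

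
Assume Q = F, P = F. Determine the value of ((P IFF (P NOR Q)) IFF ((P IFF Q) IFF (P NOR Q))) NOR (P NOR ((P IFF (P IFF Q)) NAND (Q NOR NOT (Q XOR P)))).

T

P NOR Q = F NOR F = T
P IFF (P NOR Q) = F IFF T = F
P IFF Q = F IFF F = T
P NOR Q = F NOR F = T
(P IFF Q) IFF (P NOR Q) = T IFF T = T
(P IFF (P NOR Q)) IFF ((P IFF Q) IFF (P NOR Q)) = F IFF T = F
P IFF Q = F IFF F = T
P IFF (P IFF Q) = F IFF T = F
Q XOR P = F XOR F = F
NOT (Q XOR P) = NOT F = T
Q NOR NOT (Q XOR P) = F NOR T = F
(P IFF (P IFF Q)) NAND (Q NOR NOT (Q XOR P)) = F NAND F = T
P NOR ((P IFF (P IFF Q)) NAND (Q NOR NOT (Q XOR P))) = F NOR T = F
((P IFF (P NOR Q)) IFF ((P IFF Q) IFF (P NOR Q))) NOR (P NOR ((P IFF (P IFF Q)) NAND (Q NOR NOT (Q XOR P)))) = F NOR F = T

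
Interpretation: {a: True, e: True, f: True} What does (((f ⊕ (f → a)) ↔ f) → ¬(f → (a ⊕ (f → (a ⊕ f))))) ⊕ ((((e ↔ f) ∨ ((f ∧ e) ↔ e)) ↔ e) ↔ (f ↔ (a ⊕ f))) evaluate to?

True

Substituting a=True, e=True, f=True:
f → a = True → True = True
f ⊕ (f → a) = True ⊕ True = False
(f ⊕ (f → a)) ↔ f = False ↔ True = False
a ⊕ f = True ⊕ True = False
f → (a ⊕ f) = True → False = False
a ⊕ (f → (a ⊕ f)) = True ⊕ False = True
f → (a ⊕ (f → (a ⊕ f))) = True → True = True
¬(f → (a ⊕ (f → (a ⊕ f)))) = ¬True = False
((f ⊕ (f → a)) ↔ f) → ¬(f → (a ⊕ (f → (a ⊕ f)))) = False → False = True
e ↔ f = True ↔ True = True
f ∧ e = True ∧ True = True
(f ∧ e) ↔ e = True ↔ True = True
(e ↔ f) ∨ ((f ∧ e) ↔ e) = True ∨ True = True
((e ↔ f) ∨ ((f ∧ e) ↔ e)) ↔ e = True ↔ True = True
a ⊕ f = True ⊕ True = False
f ↔ (a ⊕ f) = True ↔ False = False
(((e ↔ f) ∨ ((f ∧ e) ↔ e)) ↔ e) ↔ (f ↔ (a ⊕ f)) = True ↔ False = False
(((f ⊕ (f → a)) ↔ f) → ¬(f → (a ⊕ (f → (a ⊕ f))))) ⊕ ((((e ↔ f) ∨ ((f ∧ e) ↔ e)) ↔ e) ↔ (f ↔ (a ⊕ f))) = True ⊕ False = True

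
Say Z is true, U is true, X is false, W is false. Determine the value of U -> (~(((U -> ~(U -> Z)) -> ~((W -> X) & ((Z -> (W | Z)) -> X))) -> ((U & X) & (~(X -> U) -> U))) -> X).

U -> Z = True -> True = True
~(U -> Z) = ~True = False
U -> ~(U -> Z) = True -> False = False
W -> X = False -> False = True
W | Z = False | True = True
Z -> (W | Z) = True -> True = True
(Z -> (W | Z)) -> X = True -> False = False
(W -> X) & ((Z -> (W | Z)) -> X) = True & False = False
~((W -> X) & ((Z -> (W | Z)) -> X)) = ~False = True
(U -> ~(U -> Z)) -> ~((W -> X) & ((Z -> (W | Z)) -> X)) = False -> True = True
U & X = True & False = False
X -> U = False -> True = True
~(X -> U) = ~True = False
~(X -> U) -> U = False -> True = True
(U & X) & (~(X -> U) -> U) = False & True = False
((U -> ~(U -> Z)) -> ~((W -> X) & ((Z -> (W | Z)) -> X))) -> ((U & X) & (~(X -> U) -> U)) = True -> False = False
~(((U -> ~(U -> Z)) -> ~((W -> X) & ((Z -> (W | Z)) -> X))) -> ((U & X) & (~(X -> U) -> U))) = ~False = True
~(((U -> ~(U -> Z)) -> ~((W -> X) & ((Z -> (W | Z)) -> X))) -> ((U & X) & (~(X -> U) -> U))) -> X = True -> False = False
U -> (~(((U -> ~(U -> Z)) -> ~((W -> X) & ((Z -> (W | Z)) -> X))) -> ((U & X) & (~(X -> U) -> U))) -> X) = True -> False = False

False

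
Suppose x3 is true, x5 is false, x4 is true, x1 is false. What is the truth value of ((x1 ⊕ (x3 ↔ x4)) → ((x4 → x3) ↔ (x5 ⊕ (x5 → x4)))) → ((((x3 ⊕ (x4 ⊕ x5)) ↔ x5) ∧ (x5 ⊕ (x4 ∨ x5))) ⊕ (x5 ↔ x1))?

False

x3 ↔ x4 = True ↔ True = True
x1 ⊕ (x3 ↔ x4) = False ⊕ True = True
x4 → x3 = True → True = True
x5 → x4 = False → True = True
x5 ⊕ (x5 → x4) = False ⊕ True = True
(x4 → x3) ↔ (x5 ⊕ (x5 → x4)) = True ↔ True = True
(x1 ⊕ (x3 ↔ x4)) → ((x4 → x3) ↔ (x5 ⊕ (x5 → x4))) = True → True = True
x4 ⊕ x5 = True ⊕ False = True
x3 ⊕ (x4 ⊕ x5) = True ⊕ True = False
(x3 ⊕ (x4 ⊕ x5)) ↔ x5 = False ↔ False = True
x4 ∨ x5 = True ∨ False = True
x5 ⊕ (x4 ∨ x5) = False ⊕ True = True
((x3 ⊕ (x4 ⊕ x5)) ↔ x5) ∧ (x5 ⊕ (x4 ∨ x5)) = True ∧ True = True
x5 ↔ x1 = False ↔ False = True
(((x3 ⊕ (x4 ⊕ x5)) ↔ x5) ∧ (x5 ⊕ (x4 ∨ x5))) ⊕ (x5 ↔ x1) = True ⊕ True = False
((x1 ⊕ (x3 ↔ x4)) → ((x4 → x3) ↔ (x5 ⊕ (x5 → x4)))) → ((((x3 ⊕ (x4 ⊕ x5)) ↔ x5) ∧ (x5 ⊕ (x4 ∨ x5))) ⊕ (x5 ↔ x1)) = True → False = False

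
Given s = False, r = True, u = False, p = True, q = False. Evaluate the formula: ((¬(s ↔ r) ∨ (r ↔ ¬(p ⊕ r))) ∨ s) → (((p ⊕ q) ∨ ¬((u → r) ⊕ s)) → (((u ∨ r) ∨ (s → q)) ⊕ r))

s ↔ r = False ↔ True = False
¬(s ↔ r) = ¬False = True
p ⊕ r = True ⊕ True = False
¬(p ⊕ r) = ¬False = True
r ↔ ¬(p ⊕ r) = True ↔ True = True
¬(s ↔ r) ∨ (r ↔ ¬(p ⊕ r)) = True ∨ True = True
(¬(s ↔ r) ∨ (r ↔ ¬(p ⊕ r))) ∨ s = True ∨ False = True
p ⊕ q = True ⊕ False = True
u → r = False → True = True
(u → r) ⊕ s = True ⊕ False = True
¬((u → r) ⊕ s) = ¬True = False
(p ⊕ q) ∨ ¬((u → r) ⊕ s) = True ∨ False = True
u ∨ r = False ∨ True = True
s → q = False → False = True
(u ∨ r) ∨ (s → q) = True ∨ True = True
((u ∨ r) ∨ (s → q)) ⊕ r = True ⊕ True = False
((p ⊕ q) ∨ ¬((u → r) ⊕ s)) → (((u ∨ r) ∨ (s → q)) ⊕ r) = True → False = False
((¬(s ↔ r) ∨ (r ↔ ¬(p ⊕ r))) ∨ s) → (((p ⊕ q) ∨ ¬((u → r) ⊕ s)) → (((u ∨ r) ∨ (s → q)) ⊕ r)) = True → False = False

False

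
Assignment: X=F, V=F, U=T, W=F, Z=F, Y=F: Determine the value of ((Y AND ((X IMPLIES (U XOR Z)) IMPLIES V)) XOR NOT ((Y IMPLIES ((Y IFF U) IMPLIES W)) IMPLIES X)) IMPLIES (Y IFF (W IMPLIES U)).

Substituting X=F, V=F, U=T, W=F, Z=F, Y=F:
U XOR Z = T XOR F = T
X IMPLIES (U XOR Z) = F IMPLIES T = T
(X IMPLIES (U XOR Z)) IMPLIES V = T IMPLIES F = F
Y AND ((X IMPLIES (U XOR Z)) IMPLIES V) = F AND F = F
Y IFF U = F IFF T = F
(Y IFF U) IMPLIES W = F IMPLIES F = T
Y IMPLIES ((Y IFF U) IMPLIES W) = F IMPLIES T = T
(Y IMPLIES ((Y IFF U) IMPLIES W)) IMPLIES X = T IMPLIES F = F
NOT ((Y IMPLIES ((Y IFF U) IMPLIES W)) IMPLIES X) = NOT F = T
(Y AND ((X IMPLIES (U XOR Z)) IMPLIES V)) XOR NOT ((Y IMPLIES ((Y IFF U) IMPLIES W)) IMPLIES X) = F XOR T = T
W IMPLIES U = F IMPLIES T = T
Y IFF (W IMPLIES U) = F IFF T = F
((Y AND ((X IMPLIES (U XOR Z)) IMPLIES V)) XOR NOT ((Y IMPLIES ((Y IFF U) IMPLIES W)) IMPLIES X)) IMPLIES (Y IFF (W IMPLIES U)) = T IMPLIES F = F

F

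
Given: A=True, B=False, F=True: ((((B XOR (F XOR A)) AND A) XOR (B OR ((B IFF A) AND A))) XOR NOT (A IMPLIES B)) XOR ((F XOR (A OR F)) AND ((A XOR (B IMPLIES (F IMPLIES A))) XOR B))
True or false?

True

F XOR A = True XOR True = False
B XOR (F XOR A) = False XOR False = False
(B XOR (F XOR A)) AND A = False AND True = False
B IFF A = False IFF True = False
(B IFF A) AND A = False AND True = False
B OR ((B IFF A) AND A) = False OR False = False
((B XOR (F XOR A)) AND A) XOR (B OR ((B IFF A) AND A)) = False XOR False = False
A IMPLIES B = True IMPLIES False = False
NOT (A IMPLIES B) = NOT False = True
(((B XOR (F XOR A)) AND A) XOR (B OR ((B IFF A) AND A))) XOR NOT (A IMPLIES B) = False XOR True = True
A OR F = True OR True = True
F XOR (A OR F) = True XOR True = False
F IMPLIES A = True IMPLIES True = True
B IMPLIES (F IMPLIES A) = False IMPLIES True = True
A XOR (B IMPLIES (F IMPLIES A)) = True XOR True = False
(A XOR (B IMPLIES (F IMPLIES A))) XOR B = False XOR False = False
(F XOR (A OR F)) AND ((A XOR (B IMPLIES (F IMPLIES A))) XOR B) = False AND False = False
((((B XOR (F XOR A)) AND A) XOR (B OR ((B IFF A) AND A))) XOR NOT (A IMPLIES B)) XOR ((F XOR (A OR F)) AND ((A XOR (B IMPLIES (F IMPLIES A))) XOR B)) = True XOR False = True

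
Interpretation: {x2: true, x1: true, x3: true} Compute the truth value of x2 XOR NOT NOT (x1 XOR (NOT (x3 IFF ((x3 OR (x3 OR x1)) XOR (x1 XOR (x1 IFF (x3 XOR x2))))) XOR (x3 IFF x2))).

Substituting x2=true, x1=true, x3=true:
x3 OR x1 = true OR true = true
x3 OR (x3 OR x1) = true OR true = true
x3 XOR x2 = true XOR true = false
x1 IFF (x3 XOR x2) = true IFF false = false
x1 XOR (x1 IFF (x3 XOR x2)) = true XOR false = true
(x3 OR (x3 OR x1)) XOR (x1 XOR (x1 IFF (x3 XOR x2))) = true XOR true = false
x3 IFF ((x3 OR (x3 OR x1)) XOR (x1 XOR (x1 IFF (x3 XOR x2)))) = true IFF false = false
NOT (x3 IFF ((x3 OR (x3 OR x1)) XOR (x1 XOR (x1 IFF (x3 XOR x2))))) = NOT false = true
x3 IFF x2 = true IFF true = true
NOT (x3 IFF ((x3 OR (x3 OR x1)) XOR (x1 XOR (x1 IFF (x3 XOR x2))))) XOR (x3 IFF x2) = true XOR true = false
x1 XOR (NOT (x3 IFF ((x3 OR (x3 OR x1)) XOR (x1 XOR (x1 IFF (x3 XOR x2))))) XOR (x3 IFF x2)) = true XOR false = true
NOT (x1 XOR (NOT (x3 IFF ((x3 OR (x3 OR x1)) XOR (x1 XOR (x1 IFF (x3 XOR x2))))) XOR (x3 IFF x2))) = NOT true = false
NOT NOT (x1 XOR (NOT (x3 IFF ((x3 OR (x3 OR x1)) XOR (x1 XOR (x1 IFF (x3 XOR x2))))) XOR (x3 IFF x2))) = NOT false = true
x2 XOR NOT NOT (x1 XOR (NOT (x3 IFF ((x3 OR (x3 OR x1)) XOR (x1 XOR (x1 IFF (x3 XOR x2))))) XOR (x3 IFF x2))) = true XOR true = false

false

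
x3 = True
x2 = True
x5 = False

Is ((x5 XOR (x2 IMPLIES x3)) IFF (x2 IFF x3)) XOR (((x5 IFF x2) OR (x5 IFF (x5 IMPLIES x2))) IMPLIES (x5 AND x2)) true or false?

False

Substituting x3=True, x2=True, x5=False:
x2 IMPLIES x3 = True IMPLIES True = True
x5 XOR (x2 IMPLIES x3) = False XOR True = True
x2 IFF x3 = True IFF True = True
(x5 XOR (x2 IMPLIES x3)) IFF (x2 IFF x3) = True IFF True = True
x5 IFF x2 = False IFF True = False
x5 IMPLIES x2 = False IMPLIES True = True
x5 IFF (x5 IMPLIES x2) = False IFF True = False
(x5 IFF x2) OR (x5 IFF (x5 IMPLIES x2)) = False OR False = False
x5 AND x2 = False AND True = False
((x5 IFF x2) OR (x5 IFF (x5 IMPLIES x2))) IMPLIES (x5 AND x2) = False IMPLIES False = True
((x5 XOR (x2 IMPLIES x3)) IFF (x2 IFF x3)) XOR (((x5 IFF x2) OR (x5 IFF (x5 IMPLIES x2))) IMPLIES (x5 AND x2)) = True XOR True = False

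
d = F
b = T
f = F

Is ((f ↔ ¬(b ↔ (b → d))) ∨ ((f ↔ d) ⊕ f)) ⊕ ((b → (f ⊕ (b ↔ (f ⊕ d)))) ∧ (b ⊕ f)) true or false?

b → d = T → F = F
b ↔ (b → d) = T ↔ F = F
¬(b ↔ (b → d)) = ¬F = T
f ↔ ¬(b ↔ (b → d)) = F ↔ T = F
f ↔ d = F ↔ F = T
(f ↔ d) ⊕ f = T ⊕ F = T
(f ↔ ¬(b ↔ (b → d))) ∨ ((f ↔ d) ⊕ f) = F ∨ T = T
f ⊕ d = F ⊕ F = F
b ↔ (f ⊕ d) = T ↔ F = F
f ⊕ (b ↔ (f ⊕ d)) = F ⊕ F = F
b → (f ⊕ (b ↔ (f ⊕ d))) = T → F = F
b ⊕ f = T ⊕ F = T
(b → (f ⊕ (b ↔ (f ⊕ d)))) ∧ (b ⊕ f) = F ∧ T = F
((f ↔ ¬(b ↔ (b → d))) ∨ ((f ↔ d) ⊕ f)) ⊕ ((b → (f ⊕ (b ↔ (f ⊕ d)))) ∧ (b ⊕ f)) = T ⊕ F = T

T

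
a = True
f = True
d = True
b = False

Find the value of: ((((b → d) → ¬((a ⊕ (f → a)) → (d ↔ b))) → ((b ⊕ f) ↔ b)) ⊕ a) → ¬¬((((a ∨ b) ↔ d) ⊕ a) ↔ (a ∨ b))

True

Substituting a=True, f=True, d=True, b=False:
b → d = False → True = True
f → a = True → True = True
a ⊕ (f → a) = True ⊕ True = False
d ↔ b = True ↔ False = False
(a ⊕ (f → a)) → (d ↔ b) = False → False = True
¬((a ⊕ (f → a)) → (d ↔ b)) = ¬True = False
(b → d) → ¬((a ⊕ (f → a)) → (d ↔ b)) = True → False = False
b ⊕ f = False ⊕ True = True
(b ⊕ f) ↔ b = True ↔ False = False
((b → d) → ¬((a ⊕ (f → a)) → (d ↔ b))) → ((b ⊕ f) ↔ b) = False → False = True
(((b → d) → ¬((a ⊕ (f → a)) → (d ↔ b))) → ((b ⊕ f) ↔ b)) ⊕ a = True ⊕ True = False
a ∨ b = True ∨ False = True
(a ∨ b) ↔ d = True ↔ True = True
((a ∨ b) ↔ d) ⊕ a = True ⊕ True = False
a ∨ b = True ∨ False = True
(((a ∨ b) ↔ d) ⊕ a) ↔ (a ∨ b) = False ↔ True = False
¬((((a ∨ b) ↔ d) ⊕ a) ↔ (a ∨ b)) = ¬False = True
¬¬((((a ∨ b) ↔ d) ⊕ a) ↔ (a ∨ b)) = ¬True = False
((((b → d) → ¬((a ⊕ (f → a)) → (d ↔ b))) → ((b ⊕ f) ↔ b)) ⊕ a) → ¬¬((((a ∨ b) ↔ d) ⊕ a) ↔ (a ∨ b)) = False → False = True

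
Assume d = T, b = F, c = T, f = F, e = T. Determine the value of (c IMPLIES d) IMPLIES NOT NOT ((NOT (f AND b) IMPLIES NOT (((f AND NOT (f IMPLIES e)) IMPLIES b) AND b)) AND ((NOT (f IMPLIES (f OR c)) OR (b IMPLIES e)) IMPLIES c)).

T

Substituting d=T, b=F, c=T, f=F, e=T:
c IMPLIES d = T IMPLIES T = T
f AND b = F AND F = F
NOT (f AND b) = NOT F = T
f IMPLIES e = F IMPLIES T = T
NOT (f IMPLIES e) = NOT T = F
f AND NOT (f IMPLIES e) = F AND F = F
(f AND NOT (f IMPLIES e)) IMPLIES b = F IMPLIES F = T
((f AND NOT (f IMPLIES e)) IMPLIES b) AND b = T AND F = F
NOT (((f AND NOT (f IMPLIES e)) IMPLIES b) AND b) = NOT F = T
NOT (f AND b) IMPLIES NOT (((f AND NOT (f IMPLIES e)) IMPLIES b) AND b) = T IMPLIES T = T
f OR c = F OR T = T
f IMPLIES (f OR c) = F IMPLIES T = T
NOT (f IMPLIES (f OR c)) = NOT T = F
b IMPLIES e = F IMPLIES T = T
NOT (f IMPLIES (f OR c)) OR (b IMPLIES e) = F OR T = T
(NOT (f IMPLIES (f OR c)) OR (b IMPLIES e)) IMPLIES c = T IMPLIES T = T
(NOT (f AND b) IMPLIES NOT (((f AND NOT (f IMPLIES e)) IMPLIES b) AND b)) AND ((NOT (f IMPLIES (f OR c)) OR (b IMPLIES e)) IMPLIES c) = T AND T = T
NOT ((NOT (f AND b) IMPLIES NOT (((f AND NOT (f IMPLIES e)) IMPLIES b) AND b)) AND ((NOT (f IMPLIES (f OR c)) OR (b IMPLIES e)) IMPLIES c)) = NOT T = F
NOT NOT ((NOT (f AND b) IMPLIES NOT (((f AND NOT (f IMPLIES e)) IMPLIES b) AND b)) AND ((NOT (f IMPLIES (f OR c)) OR (b IMPLIES e)) IMPLIES c)) = NOT F = T
(c IMPLIES d) IMPLIES NOT NOT ((NOT (f AND b) IMPLIES NOT (((f AND NOT (f IMPLIES e)) IMPLIES b) AND b)) AND ((NOT (f IMPLIES (f OR c)) OR (b IMPLIES e)) IMPLIES c)) = T IMPLIES T = T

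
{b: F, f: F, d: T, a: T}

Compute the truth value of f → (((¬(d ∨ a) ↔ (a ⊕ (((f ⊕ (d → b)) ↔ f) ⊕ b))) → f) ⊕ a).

T

d ∨ a = T ∨ T = T
¬(d ∨ a) = ¬T = F
d → b = T → F = F
f ⊕ (d → b) = F ⊕ F = F
(f ⊕ (d → b)) ↔ f = F ↔ F = T
((f ⊕ (d → b)) ↔ f) ⊕ b = T ⊕ F = T
a ⊕ (((f ⊕ (d → b)) ↔ f) ⊕ b) = T ⊕ T = F
¬(d ∨ a) ↔ (a ⊕ (((f ⊕ (d → b)) ↔ f) ⊕ b)) = F ↔ F = T
(¬(d ∨ a) ↔ (a ⊕ (((f ⊕ (d → b)) ↔ f) ⊕ b))) → f = T → F = F
((¬(d ∨ a) ↔ (a ⊕ (((f ⊕ (d → b)) ↔ f) ⊕ b))) → f) ⊕ a = F ⊕ T = T
f → (((¬(d ∨ a) ↔ (a ⊕ (((f ⊕ (d → b)) ↔ f) ⊕ b))) → f) ⊕ a) = F → T = T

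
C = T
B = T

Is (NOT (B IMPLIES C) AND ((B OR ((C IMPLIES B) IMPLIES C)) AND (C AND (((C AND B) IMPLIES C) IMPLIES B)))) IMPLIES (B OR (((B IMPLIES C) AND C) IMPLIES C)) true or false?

T

B IMPLIES C = T IMPLIES T = T
NOT (B IMPLIES C) = NOT T = F
C IMPLIES B = T IMPLIES T = T
(C IMPLIES B) IMPLIES C = T IMPLIES T = T
B OR ((C IMPLIES B) IMPLIES C) = T OR T = T
C AND B = T AND T = T
(C AND B) IMPLIES C = T IMPLIES T = T
((C AND B) IMPLIES C) IMPLIES B = T IMPLIES T = T
C AND (((C AND B) IMPLIES C) IMPLIES B) = T AND T = T
(B OR ((C IMPLIES B) IMPLIES C)) AND (C AND (((C AND B) IMPLIES C) IMPLIES B)) = T AND T = T
NOT (B IMPLIES C) AND ((B OR ((C IMPLIES B) IMPLIES C)) AND (C AND (((C AND B) IMPLIES C) IMPLIES B))) = F AND T = F
B IMPLIES C = T IMPLIES T = T
(B IMPLIES C) AND C = T AND T = T
((B IMPLIES C) AND C) IMPLIES C = T IMPLIES T = T
B OR (((B IMPLIES C) AND C) IMPLIES C) = T OR T = T
(NOT (B IMPLIES C) AND ((B OR ((C IMPLIES B) IMPLIES C)) AND (C AND (((C AND B) IMPLIES C) IMPLIES B)))) IMPLIES (B OR (((B IMPLIES C) AND C) IMPLIES C)) = F IMPLIES T = T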